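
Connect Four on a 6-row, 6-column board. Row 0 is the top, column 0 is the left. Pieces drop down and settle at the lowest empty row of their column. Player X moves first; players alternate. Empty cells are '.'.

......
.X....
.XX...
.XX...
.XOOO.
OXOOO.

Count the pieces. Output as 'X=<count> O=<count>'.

X=7 O=7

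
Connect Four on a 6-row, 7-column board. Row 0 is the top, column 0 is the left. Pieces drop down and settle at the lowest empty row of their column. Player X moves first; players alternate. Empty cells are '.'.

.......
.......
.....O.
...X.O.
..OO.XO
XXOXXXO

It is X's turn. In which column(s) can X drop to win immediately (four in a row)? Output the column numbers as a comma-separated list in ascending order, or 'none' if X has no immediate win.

Answer: none

Derivation:
col 0: drop X → no win
col 1: drop X → no win
col 2: drop X → no win
col 3: drop X → no win
col 4: drop X → no win
col 5: drop X → no win
col 6: drop X → no win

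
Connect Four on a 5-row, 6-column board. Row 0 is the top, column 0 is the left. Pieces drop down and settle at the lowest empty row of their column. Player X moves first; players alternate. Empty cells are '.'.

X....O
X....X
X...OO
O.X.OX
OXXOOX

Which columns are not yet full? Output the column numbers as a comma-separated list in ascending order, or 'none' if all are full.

Answer: 1,2,3,4

Derivation:
col 0: top cell = 'X' → FULL
col 1: top cell = '.' → open
col 2: top cell = '.' → open
col 3: top cell = '.' → open
col 4: top cell = '.' → open
col 5: top cell = 'O' → FULL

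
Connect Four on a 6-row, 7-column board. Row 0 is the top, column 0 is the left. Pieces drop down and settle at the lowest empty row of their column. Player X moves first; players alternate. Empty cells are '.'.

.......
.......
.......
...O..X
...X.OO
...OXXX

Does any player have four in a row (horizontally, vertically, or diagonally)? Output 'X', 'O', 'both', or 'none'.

none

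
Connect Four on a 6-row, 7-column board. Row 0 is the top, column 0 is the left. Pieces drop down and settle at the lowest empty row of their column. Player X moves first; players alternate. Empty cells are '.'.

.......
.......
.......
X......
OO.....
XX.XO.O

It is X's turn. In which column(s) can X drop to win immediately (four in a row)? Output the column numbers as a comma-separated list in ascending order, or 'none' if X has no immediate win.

Answer: 2

Derivation:
col 0: drop X → no win
col 1: drop X → no win
col 2: drop X → WIN!
col 3: drop X → no win
col 4: drop X → no win
col 5: drop X → no win
col 6: drop X → no win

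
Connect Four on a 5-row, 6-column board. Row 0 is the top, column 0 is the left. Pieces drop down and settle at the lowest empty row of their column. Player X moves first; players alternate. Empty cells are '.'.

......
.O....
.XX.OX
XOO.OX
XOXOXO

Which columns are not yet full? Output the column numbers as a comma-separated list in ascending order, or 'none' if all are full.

Answer: 0,1,2,3,4,5

Derivation:
col 0: top cell = '.' → open
col 1: top cell = '.' → open
col 2: top cell = '.' → open
col 3: top cell = '.' → open
col 4: top cell = '.' → open
col 5: top cell = '.' → open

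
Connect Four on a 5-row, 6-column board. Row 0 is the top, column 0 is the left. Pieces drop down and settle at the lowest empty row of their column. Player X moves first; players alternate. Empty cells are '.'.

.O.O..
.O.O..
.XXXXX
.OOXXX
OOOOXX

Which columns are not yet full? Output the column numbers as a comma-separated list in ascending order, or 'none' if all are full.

col 0: top cell = '.' → open
col 1: top cell = 'O' → FULL
col 2: top cell = '.' → open
col 3: top cell = 'O' → FULL
col 4: top cell = '.' → open
col 5: top cell = '.' → open

Answer: 0,2,4,5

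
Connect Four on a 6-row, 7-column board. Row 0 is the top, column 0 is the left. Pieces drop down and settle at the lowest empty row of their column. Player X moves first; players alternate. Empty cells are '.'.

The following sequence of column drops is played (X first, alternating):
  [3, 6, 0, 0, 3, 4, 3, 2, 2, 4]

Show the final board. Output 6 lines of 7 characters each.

Answer: .......
.......
.......
...X...
O.XXO..
X.OXO.O

Derivation:
Move 1: X drops in col 3, lands at row 5
Move 2: O drops in col 6, lands at row 5
Move 3: X drops in col 0, lands at row 5
Move 4: O drops in col 0, lands at row 4
Move 5: X drops in col 3, lands at row 4
Move 6: O drops in col 4, lands at row 5
Move 7: X drops in col 3, lands at row 3
Move 8: O drops in col 2, lands at row 5
Move 9: X drops in col 2, lands at row 4
Move 10: O drops in col 4, lands at row 4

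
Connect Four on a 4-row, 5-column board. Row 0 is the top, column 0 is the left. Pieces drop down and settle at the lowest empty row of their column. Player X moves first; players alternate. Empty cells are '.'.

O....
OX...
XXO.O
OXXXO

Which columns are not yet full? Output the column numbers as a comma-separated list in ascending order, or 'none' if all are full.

col 0: top cell = 'O' → FULL
col 1: top cell = '.' → open
col 2: top cell = '.' → open
col 3: top cell = '.' → open
col 4: top cell = '.' → open

Answer: 1,2,3,4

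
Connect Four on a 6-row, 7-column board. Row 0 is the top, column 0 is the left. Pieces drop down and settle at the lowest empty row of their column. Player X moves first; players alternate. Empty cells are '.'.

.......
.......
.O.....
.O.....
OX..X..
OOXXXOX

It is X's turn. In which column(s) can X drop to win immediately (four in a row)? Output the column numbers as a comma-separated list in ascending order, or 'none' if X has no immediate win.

Answer: none

Derivation:
col 0: drop X → no win
col 1: drop X → no win
col 2: drop X → no win
col 3: drop X → no win
col 4: drop X → no win
col 5: drop X → no win
col 6: drop X → no win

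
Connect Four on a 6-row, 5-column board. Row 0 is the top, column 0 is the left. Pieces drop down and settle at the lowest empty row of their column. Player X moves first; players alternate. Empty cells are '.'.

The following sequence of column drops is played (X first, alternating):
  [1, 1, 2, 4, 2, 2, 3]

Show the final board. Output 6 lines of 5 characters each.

Answer: .....
.....
.....
..O..
.OX..
.XXXO

Derivation:
Move 1: X drops in col 1, lands at row 5
Move 2: O drops in col 1, lands at row 4
Move 3: X drops in col 2, lands at row 5
Move 4: O drops in col 4, lands at row 5
Move 5: X drops in col 2, lands at row 4
Move 6: O drops in col 2, lands at row 3
Move 7: X drops in col 3, lands at row 5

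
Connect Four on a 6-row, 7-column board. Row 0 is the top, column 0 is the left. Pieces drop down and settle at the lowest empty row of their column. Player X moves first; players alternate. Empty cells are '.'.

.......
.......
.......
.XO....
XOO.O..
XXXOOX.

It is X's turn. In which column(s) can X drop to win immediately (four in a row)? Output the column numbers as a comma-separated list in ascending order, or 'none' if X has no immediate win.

col 0: drop X → no win
col 1: drop X → no win
col 2: drop X → no win
col 3: drop X → no win
col 4: drop X → no win
col 5: drop X → no win
col 6: drop X → no win

Answer: none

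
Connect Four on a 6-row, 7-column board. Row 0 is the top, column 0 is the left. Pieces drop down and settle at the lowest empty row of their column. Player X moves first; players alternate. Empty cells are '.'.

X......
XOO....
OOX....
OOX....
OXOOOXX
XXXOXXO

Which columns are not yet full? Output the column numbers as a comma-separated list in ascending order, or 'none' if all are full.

col 0: top cell = 'X' → FULL
col 1: top cell = '.' → open
col 2: top cell = '.' → open
col 3: top cell = '.' → open
col 4: top cell = '.' → open
col 5: top cell = '.' → open
col 6: top cell = '.' → open

Answer: 1,2,3,4,5,6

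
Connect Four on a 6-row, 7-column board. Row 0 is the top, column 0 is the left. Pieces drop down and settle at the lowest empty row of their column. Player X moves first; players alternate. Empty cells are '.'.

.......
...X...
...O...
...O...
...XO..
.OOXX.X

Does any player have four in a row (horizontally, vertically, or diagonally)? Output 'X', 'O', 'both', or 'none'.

none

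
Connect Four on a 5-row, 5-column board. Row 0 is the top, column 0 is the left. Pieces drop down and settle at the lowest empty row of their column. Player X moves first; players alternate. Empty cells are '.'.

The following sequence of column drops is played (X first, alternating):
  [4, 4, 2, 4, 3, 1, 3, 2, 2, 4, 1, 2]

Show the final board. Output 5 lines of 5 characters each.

Answer: .....
..O.O
..X.O
.XOXO
.OXXX

Derivation:
Move 1: X drops in col 4, lands at row 4
Move 2: O drops in col 4, lands at row 3
Move 3: X drops in col 2, lands at row 4
Move 4: O drops in col 4, lands at row 2
Move 5: X drops in col 3, lands at row 4
Move 6: O drops in col 1, lands at row 4
Move 7: X drops in col 3, lands at row 3
Move 8: O drops in col 2, lands at row 3
Move 9: X drops in col 2, lands at row 2
Move 10: O drops in col 4, lands at row 1
Move 11: X drops in col 1, lands at row 3
Move 12: O drops in col 2, lands at row 1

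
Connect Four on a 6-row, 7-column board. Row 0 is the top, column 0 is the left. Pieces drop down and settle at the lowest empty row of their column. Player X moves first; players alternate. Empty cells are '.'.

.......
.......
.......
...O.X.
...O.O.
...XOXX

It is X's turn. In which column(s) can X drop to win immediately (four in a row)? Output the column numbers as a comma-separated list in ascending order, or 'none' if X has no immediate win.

Answer: none

Derivation:
col 0: drop X → no win
col 1: drop X → no win
col 2: drop X → no win
col 3: drop X → no win
col 4: drop X → no win
col 5: drop X → no win
col 6: drop X → no win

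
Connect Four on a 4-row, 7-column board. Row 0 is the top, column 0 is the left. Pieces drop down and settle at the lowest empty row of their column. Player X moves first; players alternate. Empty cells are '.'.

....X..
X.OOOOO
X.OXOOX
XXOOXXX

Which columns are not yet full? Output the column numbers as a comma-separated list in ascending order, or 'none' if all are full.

col 0: top cell = '.' → open
col 1: top cell = '.' → open
col 2: top cell = '.' → open
col 3: top cell = '.' → open
col 4: top cell = 'X' → FULL
col 5: top cell = '.' → open
col 6: top cell = '.' → open

Answer: 0,1,2,3,5,6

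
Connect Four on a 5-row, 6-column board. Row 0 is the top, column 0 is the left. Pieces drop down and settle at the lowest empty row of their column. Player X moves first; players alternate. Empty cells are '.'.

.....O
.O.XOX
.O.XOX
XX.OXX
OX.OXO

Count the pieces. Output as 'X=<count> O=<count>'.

X=10 O=9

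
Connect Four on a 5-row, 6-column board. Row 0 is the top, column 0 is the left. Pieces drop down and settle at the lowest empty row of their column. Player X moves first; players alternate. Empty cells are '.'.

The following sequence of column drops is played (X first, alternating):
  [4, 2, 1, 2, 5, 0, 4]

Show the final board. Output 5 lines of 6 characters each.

Move 1: X drops in col 4, lands at row 4
Move 2: O drops in col 2, lands at row 4
Move 3: X drops in col 1, lands at row 4
Move 4: O drops in col 2, lands at row 3
Move 5: X drops in col 5, lands at row 4
Move 6: O drops in col 0, lands at row 4
Move 7: X drops in col 4, lands at row 3

Answer: ......
......
......
..O.X.
OXO.XX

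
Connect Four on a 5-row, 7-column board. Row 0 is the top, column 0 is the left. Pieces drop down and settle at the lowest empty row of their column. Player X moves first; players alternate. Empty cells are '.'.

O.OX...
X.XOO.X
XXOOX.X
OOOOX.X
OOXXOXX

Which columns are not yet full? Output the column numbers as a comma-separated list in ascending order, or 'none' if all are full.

col 0: top cell = 'O' → FULL
col 1: top cell = '.' → open
col 2: top cell = 'O' → FULL
col 3: top cell = 'X' → FULL
col 4: top cell = '.' → open
col 5: top cell = '.' → open
col 6: top cell = '.' → open

Answer: 1,4,5,6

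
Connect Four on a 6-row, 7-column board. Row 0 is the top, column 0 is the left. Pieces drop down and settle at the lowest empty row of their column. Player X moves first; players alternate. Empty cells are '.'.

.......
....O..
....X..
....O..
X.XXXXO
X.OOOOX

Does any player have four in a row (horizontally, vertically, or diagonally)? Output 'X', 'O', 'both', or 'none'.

both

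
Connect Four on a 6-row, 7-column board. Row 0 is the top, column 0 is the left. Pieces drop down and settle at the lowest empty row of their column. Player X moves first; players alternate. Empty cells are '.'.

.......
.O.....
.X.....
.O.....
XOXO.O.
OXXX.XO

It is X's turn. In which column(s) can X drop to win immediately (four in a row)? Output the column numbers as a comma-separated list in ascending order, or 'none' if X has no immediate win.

Answer: 4

Derivation:
col 0: drop X → no win
col 1: drop X → no win
col 2: drop X → no win
col 3: drop X → no win
col 4: drop X → WIN!
col 5: drop X → no win
col 6: drop X → no win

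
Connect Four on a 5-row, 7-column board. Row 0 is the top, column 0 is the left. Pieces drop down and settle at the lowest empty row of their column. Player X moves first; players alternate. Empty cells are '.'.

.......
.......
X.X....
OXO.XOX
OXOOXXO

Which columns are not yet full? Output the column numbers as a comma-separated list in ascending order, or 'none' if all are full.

col 0: top cell = '.' → open
col 1: top cell = '.' → open
col 2: top cell = '.' → open
col 3: top cell = '.' → open
col 4: top cell = '.' → open
col 5: top cell = '.' → open
col 6: top cell = '.' → open

Answer: 0,1,2,3,4,5,6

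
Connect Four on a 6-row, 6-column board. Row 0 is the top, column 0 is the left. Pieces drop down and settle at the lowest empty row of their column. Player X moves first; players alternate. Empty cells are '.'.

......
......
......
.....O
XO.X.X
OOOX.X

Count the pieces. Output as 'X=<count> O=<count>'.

X=5 O=5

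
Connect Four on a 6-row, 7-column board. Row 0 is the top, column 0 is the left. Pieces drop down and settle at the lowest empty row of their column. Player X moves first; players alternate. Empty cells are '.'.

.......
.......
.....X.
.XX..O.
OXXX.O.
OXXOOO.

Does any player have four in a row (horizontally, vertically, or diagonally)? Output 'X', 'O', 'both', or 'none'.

none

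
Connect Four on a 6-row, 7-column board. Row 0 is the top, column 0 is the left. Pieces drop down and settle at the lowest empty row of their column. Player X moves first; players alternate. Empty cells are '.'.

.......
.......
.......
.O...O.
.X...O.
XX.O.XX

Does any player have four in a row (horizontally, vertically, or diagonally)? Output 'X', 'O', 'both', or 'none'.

none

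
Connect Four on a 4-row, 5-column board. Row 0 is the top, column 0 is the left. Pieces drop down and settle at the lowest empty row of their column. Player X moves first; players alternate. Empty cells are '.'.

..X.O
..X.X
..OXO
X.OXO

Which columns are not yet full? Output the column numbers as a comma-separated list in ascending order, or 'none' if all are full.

col 0: top cell = '.' → open
col 1: top cell = '.' → open
col 2: top cell = 'X' → FULL
col 3: top cell = '.' → open
col 4: top cell = 'O' → FULL

Answer: 0,1,3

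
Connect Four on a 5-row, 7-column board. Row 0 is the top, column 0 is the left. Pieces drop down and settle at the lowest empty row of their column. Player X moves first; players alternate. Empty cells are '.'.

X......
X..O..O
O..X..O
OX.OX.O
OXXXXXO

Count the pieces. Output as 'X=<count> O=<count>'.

X=10 O=9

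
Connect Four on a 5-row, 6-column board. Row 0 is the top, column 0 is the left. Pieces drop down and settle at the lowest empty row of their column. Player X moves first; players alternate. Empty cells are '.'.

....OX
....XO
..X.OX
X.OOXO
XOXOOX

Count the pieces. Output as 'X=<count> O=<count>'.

X=9 O=9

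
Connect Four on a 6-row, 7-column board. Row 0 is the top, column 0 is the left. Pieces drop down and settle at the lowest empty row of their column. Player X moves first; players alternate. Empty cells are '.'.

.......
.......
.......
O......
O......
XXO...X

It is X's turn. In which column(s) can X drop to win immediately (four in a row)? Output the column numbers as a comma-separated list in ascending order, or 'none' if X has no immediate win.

col 0: drop X → no win
col 1: drop X → no win
col 2: drop X → no win
col 3: drop X → no win
col 4: drop X → no win
col 5: drop X → no win
col 6: drop X → no win

Answer: none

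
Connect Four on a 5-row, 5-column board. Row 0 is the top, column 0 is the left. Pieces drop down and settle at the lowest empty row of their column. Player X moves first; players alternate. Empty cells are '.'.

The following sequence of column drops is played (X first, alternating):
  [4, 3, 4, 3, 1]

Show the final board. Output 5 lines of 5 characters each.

Move 1: X drops in col 4, lands at row 4
Move 2: O drops in col 3, lands at row 4
Move 3: X drops in col 4, lands at row 3
Move 4: O drops in col 3, lands at row 3
Move 5: X drops in col 1, lands at row 4

Answer: .....
.....
.....
...OX
.X.OX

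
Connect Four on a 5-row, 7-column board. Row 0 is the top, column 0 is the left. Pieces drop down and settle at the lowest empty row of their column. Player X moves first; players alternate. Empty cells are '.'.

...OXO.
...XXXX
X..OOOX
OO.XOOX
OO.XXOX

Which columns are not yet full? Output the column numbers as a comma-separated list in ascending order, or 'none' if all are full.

col 0: top cell = '.' → open
col 1: top cell = '.' → open
col 2: top cell = '.' → open
col 3: top cell = 'O' → FULL
col 4: top cell = 'X' → FULL
col 5: top cell = 'O' → FULL
col 6: top cell = '.' → open

Answer: 0,1,2,6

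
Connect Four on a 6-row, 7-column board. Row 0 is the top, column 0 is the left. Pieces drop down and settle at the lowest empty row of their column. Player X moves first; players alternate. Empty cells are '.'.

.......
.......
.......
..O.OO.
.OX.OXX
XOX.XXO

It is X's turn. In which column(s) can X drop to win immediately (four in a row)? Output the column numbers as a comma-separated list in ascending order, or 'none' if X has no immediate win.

col 0: drop X → no win
col 1: drop X → no win
col 2: drop X → no win
col 3: drop X → WIN!
col 4: drop X → no win
col 5: drop X → no win
col 6: drop X → no win

Answer: 3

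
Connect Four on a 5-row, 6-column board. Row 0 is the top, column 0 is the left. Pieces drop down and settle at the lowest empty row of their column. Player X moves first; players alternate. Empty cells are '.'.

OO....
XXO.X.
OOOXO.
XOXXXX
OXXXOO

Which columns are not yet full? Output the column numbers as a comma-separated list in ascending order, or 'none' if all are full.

col 0: top cell = 'O' → FULL
col 1: top cell = 'O' → FULL
col 2: top cell = '.' → open
col 3: top cell = '.' → open
col 4: top cell = '.' → open
col 5: top cell = '.' → open

Answer: 2,3,4,5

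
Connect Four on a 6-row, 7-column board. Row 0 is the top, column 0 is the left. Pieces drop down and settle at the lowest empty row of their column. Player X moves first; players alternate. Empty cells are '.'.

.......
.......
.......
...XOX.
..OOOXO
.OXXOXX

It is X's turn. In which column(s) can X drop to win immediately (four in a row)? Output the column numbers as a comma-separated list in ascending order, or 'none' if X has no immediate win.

Answer: 5

Derivation:
col 0: drop X → no win
col 1: drop X → no win
col 2: drop X → no win
col 3: drop X → no win
col 4: drop X → no win
col 5: drop X → WIN!
col 6: drop X → no win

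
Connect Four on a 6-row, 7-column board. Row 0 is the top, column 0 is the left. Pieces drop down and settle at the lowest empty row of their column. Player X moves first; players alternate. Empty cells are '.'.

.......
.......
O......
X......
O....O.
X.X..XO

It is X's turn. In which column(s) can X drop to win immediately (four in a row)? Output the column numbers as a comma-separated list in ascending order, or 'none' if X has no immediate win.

col 0: drop X → no win
col 1: drop X → no win
col 2: drop X → no win
col 3: drop X → no win
col 4: drop X → no win
col 5: drop X → no win
col 6: drop X → no win

Answer: none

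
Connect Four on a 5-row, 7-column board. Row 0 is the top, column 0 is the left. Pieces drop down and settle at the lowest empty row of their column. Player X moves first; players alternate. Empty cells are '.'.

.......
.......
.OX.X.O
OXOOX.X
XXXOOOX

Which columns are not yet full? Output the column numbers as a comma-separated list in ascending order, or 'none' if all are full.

col 0: top cell = '.' → open
col 1: top cell = '.' → open
col 2: top cell = '.' → open
col 3: top cell = '.' → open
col 4: top cell = '.' → open
col 5: top cell = '.' → open
col 6: top cell = '.' → open

Answer: 0,1,2,3,4,5,6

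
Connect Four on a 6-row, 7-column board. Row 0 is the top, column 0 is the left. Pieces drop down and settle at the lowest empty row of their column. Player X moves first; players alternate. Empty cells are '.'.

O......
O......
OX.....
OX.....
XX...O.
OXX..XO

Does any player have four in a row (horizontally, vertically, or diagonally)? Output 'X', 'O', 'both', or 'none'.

both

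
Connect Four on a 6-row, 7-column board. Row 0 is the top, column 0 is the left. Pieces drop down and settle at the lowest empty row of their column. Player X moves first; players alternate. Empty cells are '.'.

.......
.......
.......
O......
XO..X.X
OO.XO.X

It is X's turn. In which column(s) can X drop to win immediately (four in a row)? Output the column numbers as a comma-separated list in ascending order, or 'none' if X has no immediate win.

col 0: drop X → no win
col 1: drop X → no win
col 2: drop X → no win
col 3: drop X → no win
col 4: drop X → no win
col 5: drop X → no win
col 6: drop X → no win

Answer: none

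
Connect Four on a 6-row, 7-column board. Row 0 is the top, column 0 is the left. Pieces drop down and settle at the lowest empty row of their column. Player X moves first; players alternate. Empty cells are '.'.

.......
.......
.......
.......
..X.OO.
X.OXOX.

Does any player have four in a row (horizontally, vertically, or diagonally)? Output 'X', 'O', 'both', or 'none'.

none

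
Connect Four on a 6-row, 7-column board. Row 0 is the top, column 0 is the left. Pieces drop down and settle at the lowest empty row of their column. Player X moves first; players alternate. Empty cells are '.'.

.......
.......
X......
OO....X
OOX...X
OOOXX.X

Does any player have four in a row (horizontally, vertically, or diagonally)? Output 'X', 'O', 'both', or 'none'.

none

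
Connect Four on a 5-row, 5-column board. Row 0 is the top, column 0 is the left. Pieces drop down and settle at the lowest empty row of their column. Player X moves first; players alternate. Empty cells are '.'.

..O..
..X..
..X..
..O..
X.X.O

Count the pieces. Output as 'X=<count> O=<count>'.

X=4 O=3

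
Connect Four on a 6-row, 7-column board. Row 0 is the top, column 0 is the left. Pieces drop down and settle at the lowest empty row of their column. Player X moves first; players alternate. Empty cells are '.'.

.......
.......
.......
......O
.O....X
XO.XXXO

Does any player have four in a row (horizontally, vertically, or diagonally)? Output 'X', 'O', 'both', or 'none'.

none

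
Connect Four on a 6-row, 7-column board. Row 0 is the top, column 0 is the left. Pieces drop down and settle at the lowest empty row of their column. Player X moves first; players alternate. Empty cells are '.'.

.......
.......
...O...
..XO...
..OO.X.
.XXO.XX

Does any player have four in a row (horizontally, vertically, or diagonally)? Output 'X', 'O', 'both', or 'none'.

O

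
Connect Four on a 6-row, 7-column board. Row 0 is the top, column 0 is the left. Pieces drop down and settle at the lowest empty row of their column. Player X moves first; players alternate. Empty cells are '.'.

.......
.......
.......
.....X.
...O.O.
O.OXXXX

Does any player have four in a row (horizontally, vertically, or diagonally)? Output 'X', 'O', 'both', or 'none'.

X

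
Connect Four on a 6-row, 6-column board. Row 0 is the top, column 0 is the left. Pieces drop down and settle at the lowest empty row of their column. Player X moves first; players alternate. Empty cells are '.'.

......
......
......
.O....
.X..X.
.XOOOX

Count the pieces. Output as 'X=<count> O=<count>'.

X=4 O=4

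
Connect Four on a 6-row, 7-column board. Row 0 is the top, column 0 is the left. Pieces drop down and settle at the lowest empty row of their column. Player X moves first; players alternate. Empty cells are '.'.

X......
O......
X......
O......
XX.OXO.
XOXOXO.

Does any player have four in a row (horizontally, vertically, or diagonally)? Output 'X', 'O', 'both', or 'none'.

none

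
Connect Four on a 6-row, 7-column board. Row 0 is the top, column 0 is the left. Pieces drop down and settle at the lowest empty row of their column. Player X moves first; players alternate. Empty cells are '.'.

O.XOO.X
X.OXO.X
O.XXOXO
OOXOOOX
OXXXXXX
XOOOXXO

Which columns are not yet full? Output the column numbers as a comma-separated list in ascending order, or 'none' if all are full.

Answer: 1,5

Derivation:
col 0: top cell = 'O' → FULL
col 1: top cell = '.' → open
col 2: top cell = 'X' → FULL
col 3: top cell = 'O' → FULL
col 4: top cell = 'O' → FULL
col 5: top cell = '.' → open
col 6: top cell = 'X' → FULL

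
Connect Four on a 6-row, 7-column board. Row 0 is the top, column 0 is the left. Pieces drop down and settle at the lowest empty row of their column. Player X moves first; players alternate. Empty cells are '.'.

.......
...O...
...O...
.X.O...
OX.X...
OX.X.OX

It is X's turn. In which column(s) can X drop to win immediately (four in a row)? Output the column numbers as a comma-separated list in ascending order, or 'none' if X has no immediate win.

Answer: 1

Derivation:
col 0: drop X → no win
col 1: drop X → WIN!
col 2: drop X → no win
col 3: drop X → no win
col 4: drop X → no win
col 5: drop X → no win
col 6: drop X → no win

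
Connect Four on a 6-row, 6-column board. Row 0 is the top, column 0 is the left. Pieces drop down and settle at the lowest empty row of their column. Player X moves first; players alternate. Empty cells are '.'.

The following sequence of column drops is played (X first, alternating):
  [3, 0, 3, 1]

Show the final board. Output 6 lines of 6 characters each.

Answer: ......
......
......
......
...X..
OO.X..

Derivation:
Move 1: X drops in col 3, lands at row 5
Move 2: O drops in col 0, lands at row 5
Move 3: X drops in col 3, lands at row 4
Move 4: O drops in col 1, lands at row 5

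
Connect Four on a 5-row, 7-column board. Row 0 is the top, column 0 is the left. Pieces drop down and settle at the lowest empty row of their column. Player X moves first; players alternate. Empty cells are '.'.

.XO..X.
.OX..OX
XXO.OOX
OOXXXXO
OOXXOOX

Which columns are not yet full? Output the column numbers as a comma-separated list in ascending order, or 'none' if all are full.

col 0: top cell = '.' → open
col 1: top cell = 'X' → FULL
col 2: top cell = 'O' → FULL
col 3: top cell = '.' → open
col 4: top cell = '.' → open
col 5: top cell = 'X' → FULL
col 6: top cell = '.' → open

Answer: 0,3,4,6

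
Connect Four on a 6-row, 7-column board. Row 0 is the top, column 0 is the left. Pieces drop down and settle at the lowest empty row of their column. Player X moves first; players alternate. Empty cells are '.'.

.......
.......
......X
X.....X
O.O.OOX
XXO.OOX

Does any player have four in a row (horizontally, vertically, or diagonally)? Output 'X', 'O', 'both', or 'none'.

X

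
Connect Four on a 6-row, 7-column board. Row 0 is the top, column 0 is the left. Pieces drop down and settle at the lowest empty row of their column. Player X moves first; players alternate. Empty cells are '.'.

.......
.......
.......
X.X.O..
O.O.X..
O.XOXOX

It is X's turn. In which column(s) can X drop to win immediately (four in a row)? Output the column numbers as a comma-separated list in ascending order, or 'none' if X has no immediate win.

Answer: none

Derivation:
col 0: drop X → no win
col 1: drop X → no win
col 2: drop X → no win
col 3: drop X → no win
col 4: drop X → no win
col 5: drop X → no win
col 6: drop X → no win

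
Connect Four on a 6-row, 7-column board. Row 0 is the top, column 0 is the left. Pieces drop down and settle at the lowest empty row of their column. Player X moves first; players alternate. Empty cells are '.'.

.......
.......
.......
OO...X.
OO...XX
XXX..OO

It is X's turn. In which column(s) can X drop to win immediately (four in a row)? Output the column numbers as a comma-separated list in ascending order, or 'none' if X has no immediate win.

Answer: 3

Derivation:
col 0: drop X → no win
col 1: drop X → no win
col 2: drop X → no win
col 3: drop X → WIN!
col 4: drop X → no win
col 5: drop X → no win
col 6: drop X → no win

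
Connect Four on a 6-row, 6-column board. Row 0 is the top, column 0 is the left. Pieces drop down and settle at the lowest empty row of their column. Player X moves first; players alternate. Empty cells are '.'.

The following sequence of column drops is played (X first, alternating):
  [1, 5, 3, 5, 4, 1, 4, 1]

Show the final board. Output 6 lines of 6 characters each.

Answer: ......
......
......
.O....
.O..XO
.X.XXO

Derivation:
Move 1: X drops in col 1, lands at row 5
Move 2: O drops in col 5, lands at row 5
Move 3: X drops in col 3, lands at row 5
Move 4: O drops in col 5, lands at row 4
Move 5: X drops in col 4, lands at row 5
Move 6: O drops in col 1, lands at row 4
Move 7: X drops in col 4, lands at row 4
Move 8: O drops in col 1, lands at row 3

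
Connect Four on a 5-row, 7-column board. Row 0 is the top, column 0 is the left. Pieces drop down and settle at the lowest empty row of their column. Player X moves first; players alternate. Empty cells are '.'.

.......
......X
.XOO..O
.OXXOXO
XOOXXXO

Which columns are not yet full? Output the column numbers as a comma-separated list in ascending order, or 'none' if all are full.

Answer: 0,1,2,3,4,5,6

Derivation:
col 0: top cell = '.' → open
col 1: top cell = '.' → open
col 2: top cell = '.' → open
col 3: top cell = '.' → open
col 4: top cell = '.' → open
col 5: top cell = '.' → open
col 6: top cell = '.' → open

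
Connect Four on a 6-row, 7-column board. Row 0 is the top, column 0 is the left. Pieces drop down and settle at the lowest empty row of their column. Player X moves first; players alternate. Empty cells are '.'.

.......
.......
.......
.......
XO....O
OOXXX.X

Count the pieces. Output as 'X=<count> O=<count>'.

X=5 O=4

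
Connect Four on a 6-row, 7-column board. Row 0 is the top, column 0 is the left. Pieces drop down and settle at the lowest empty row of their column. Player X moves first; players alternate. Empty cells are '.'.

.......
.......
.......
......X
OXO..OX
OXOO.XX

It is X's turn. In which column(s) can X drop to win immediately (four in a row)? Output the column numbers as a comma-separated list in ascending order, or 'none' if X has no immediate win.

col 0: drop X → no win
col 1: drop X → no win
col 2: drop X → no win
col 3: drop X → no win
col 4: drop X → no win
col 5: drop X → no win
col 6: drop X → WIN!

Answer: 6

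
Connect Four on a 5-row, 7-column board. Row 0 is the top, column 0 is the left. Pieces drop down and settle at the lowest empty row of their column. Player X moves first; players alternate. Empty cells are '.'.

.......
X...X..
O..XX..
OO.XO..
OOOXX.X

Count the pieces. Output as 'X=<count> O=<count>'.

X=8 O=7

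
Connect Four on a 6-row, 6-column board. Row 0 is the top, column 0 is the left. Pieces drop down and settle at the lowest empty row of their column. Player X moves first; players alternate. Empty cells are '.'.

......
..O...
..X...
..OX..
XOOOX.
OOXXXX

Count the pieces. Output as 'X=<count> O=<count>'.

X=8 O=7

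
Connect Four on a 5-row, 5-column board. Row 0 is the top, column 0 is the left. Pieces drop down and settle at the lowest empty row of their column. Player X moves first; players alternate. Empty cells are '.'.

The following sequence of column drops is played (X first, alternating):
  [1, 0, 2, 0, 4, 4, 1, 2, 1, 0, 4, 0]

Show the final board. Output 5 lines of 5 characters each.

Move 1: X drops in col 1, lands at row 4
Move 2: O drops in col 0, lands at row 4
Move 3: X drops in col 2, lands at row 4
Move 4: O drops in col 0, lands at row 3
Move 5: X drops in col 4, lands at row 4
Move 6: O drops in col 4, lands at row 3
Move 7: X drops in col 1, lands at row 3
Move 8: O drops in col 2, lands at row 3
Move 9: X drops in col 1, lands at row 2
Move 10: O drops in col 0, lands at row 2
Move 11: X drops in col 4, lands at row 2
Move 12: O drops in col 0, lands at row 1

Answer: .....
O....
OX..X
OXO.O
OXX.X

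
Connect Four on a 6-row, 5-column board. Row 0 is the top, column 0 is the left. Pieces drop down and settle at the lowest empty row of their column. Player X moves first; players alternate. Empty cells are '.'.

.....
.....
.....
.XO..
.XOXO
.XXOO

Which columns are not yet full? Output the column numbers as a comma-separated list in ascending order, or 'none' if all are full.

Answer: 0,1,2,3,4

Derivation:
col 0: top cell = '.' → open
col 1: top cell = '.' → open
col 2: top cell = '.' → open
col 3: top cell = '.' → open
col 4: top cell = '.' → open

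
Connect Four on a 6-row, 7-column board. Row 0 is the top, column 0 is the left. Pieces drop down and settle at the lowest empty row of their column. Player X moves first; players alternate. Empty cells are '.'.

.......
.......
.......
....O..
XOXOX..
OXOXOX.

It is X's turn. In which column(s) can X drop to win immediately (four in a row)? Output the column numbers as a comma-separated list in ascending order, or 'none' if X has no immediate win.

Answer: none

Derivation:
col 0: drop X → no win
col 1: drop X → no win
col 2: drop X → no win
col 3: drop X → no win
col 4: drop X → no win
col 5: drop X → no win
col 6: drop X → no win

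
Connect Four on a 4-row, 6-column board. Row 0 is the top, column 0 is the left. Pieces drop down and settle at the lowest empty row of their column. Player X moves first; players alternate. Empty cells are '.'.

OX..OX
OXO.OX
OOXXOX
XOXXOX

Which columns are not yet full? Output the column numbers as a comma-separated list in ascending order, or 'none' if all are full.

col 0: top cell = 'O' → FULL
col 1: top cell = 'X' → FULL
col 2: top cell = '.' → open
col 3: top cell = '.' → open
col 4: top cell = 'O' → FULL
col 5: top cell = 'X' → FULL

Answer: 2,3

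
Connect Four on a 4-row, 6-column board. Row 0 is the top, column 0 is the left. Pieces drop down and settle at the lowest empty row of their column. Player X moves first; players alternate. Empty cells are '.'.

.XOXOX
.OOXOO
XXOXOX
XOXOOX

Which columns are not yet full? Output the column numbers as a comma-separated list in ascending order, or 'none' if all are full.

col 0: top cell = '.' → open
col 1: top cell = 'X' → FULL
col 2: top cell = 'O' → FULL
col 3: top cell = 'X' → FULL
col 4: top cell = 'O' → FULL
col 5: top cell = 'X' → FULL

Answer: 0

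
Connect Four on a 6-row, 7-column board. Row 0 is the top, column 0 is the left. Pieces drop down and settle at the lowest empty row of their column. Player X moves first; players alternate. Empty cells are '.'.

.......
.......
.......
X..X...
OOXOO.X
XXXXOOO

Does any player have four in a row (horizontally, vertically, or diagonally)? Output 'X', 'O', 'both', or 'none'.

X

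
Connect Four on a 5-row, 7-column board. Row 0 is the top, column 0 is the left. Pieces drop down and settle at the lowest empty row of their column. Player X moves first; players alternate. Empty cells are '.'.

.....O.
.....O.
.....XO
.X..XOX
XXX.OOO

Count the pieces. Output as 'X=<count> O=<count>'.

X=7 O=7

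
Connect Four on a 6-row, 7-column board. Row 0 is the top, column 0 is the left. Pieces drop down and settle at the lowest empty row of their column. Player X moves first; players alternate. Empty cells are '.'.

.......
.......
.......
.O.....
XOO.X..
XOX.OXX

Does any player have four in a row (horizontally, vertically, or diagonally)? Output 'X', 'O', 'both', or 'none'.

none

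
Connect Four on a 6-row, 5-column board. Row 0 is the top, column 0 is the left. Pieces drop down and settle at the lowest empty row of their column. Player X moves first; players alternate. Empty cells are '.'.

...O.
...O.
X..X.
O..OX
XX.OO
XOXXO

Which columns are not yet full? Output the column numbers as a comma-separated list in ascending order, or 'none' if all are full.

col 0: top cell = '.' → open
col 1: top cell = '.' → open
col 2: top cell = '.' → open
col 3: top cell = 'O' → FULL
col 4: top cell = '.' → open

Answer: 0,1,2,4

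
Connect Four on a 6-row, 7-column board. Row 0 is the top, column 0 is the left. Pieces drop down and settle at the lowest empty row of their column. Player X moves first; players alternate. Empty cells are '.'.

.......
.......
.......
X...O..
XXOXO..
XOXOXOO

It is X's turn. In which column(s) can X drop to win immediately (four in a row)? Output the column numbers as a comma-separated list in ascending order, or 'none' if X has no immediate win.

Answer: 0

Derivation:
col 0: drop X → WIN!
col 1: drop X → no win
col 2: drop X → no win
col 3: drop X → no win
col 4: drop X → no win
col 5: drop X → no win
col 6: drop X → no win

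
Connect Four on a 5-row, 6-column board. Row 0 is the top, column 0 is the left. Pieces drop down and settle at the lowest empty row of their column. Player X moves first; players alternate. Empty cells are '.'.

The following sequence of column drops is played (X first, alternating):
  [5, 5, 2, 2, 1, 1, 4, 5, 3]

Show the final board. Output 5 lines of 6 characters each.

Move 1: X drops in col 5, lands at row 4
Move 2: O drops in col 5, lands at row 3
Move 3: X drops in col 2, lands at row 4
Move 4: O drops in col 2, lands at row 3
Move 5: X drops in col 1, lands at row 4
Move 6: O drops in col 1, lands at row 3
Move 7: X drops in col 4, lands at row 4
Move 8: O drops in col 5, lands at row 2
Move 9: X drops in col 3, lands at row 4

Answer: ......
......
.....O
.OO..O
.XXXXX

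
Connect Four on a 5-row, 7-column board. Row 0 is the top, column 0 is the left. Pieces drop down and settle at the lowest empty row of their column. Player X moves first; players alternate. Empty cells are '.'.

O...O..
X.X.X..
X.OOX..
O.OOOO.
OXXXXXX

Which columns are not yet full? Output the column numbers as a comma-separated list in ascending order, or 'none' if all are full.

col 0: top cell = 'O' → FULL
col 1: top cell = '.' → open
col 2: top cell = '.' → open
col 3: top cell = '.' → open
col 4: top cell = 'O' → FULL
col 5: top cell = '.' → open
col 6: top cell = '.' → open

Answer: 1,2,3,5,6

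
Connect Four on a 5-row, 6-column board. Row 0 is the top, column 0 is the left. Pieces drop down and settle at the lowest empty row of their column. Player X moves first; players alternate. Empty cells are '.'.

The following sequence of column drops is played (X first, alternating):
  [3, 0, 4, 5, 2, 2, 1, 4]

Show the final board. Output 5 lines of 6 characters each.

Move 1: X drops in col 3, lands at row 4
Move 2: O drops in col 0, lands at row 4
Move 3: X drops in col 4, lands at row 4
Move 4: O drops in col 5, lands at row 4
Move 5: X drops in col 2, lands at row 4
Move 6: O drops in col 2, lands at row 3
Move 7: X drops in col 1, lands at row 4
Move 8: O drops in col 4, lands at row 3

Answer: ......
......
......
..O.O.
OXXXXO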